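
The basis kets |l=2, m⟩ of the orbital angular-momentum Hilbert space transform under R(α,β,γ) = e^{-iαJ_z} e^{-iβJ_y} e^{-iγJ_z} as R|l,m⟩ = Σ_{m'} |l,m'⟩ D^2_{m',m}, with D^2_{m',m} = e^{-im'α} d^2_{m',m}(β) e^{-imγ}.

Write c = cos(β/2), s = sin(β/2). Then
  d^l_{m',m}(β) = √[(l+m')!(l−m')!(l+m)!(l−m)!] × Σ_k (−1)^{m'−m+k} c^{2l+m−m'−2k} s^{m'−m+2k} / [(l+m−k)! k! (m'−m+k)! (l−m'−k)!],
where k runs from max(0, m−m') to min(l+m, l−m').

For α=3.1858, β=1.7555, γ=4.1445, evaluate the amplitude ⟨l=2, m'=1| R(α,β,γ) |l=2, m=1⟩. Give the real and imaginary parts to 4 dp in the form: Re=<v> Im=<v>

First d^2_{1,1}(β=1.7555), then the phase factors e^{-i(1)α} and e^{-i(1)γ}:
c=cos(1.7555/2)=0.638884, s=sin(1.7555/2)=0.769303; N=√[6·1·6·1]=6.000000
k: max(0,(1)−(1))=0 … min(2+(1),2−(1))=1
  k=0: (−1)^0·6.0000/(6)·0.6389^4·0.7693^0 = +0.166605
  k=1: (−1)^1·6.0000/(2)·0.6389^2·0.7693^2 = -0.724703
d^2_{1,1}(1.7555) = +0.166605 -0.724703 = -0.558098
Attach z-rotation phases: D = e^{-i(1)(3.1858)}·(-0.558098)·e^{-i(1)(4.1445)} = -0.279089+0.483304i

Re=-0.2791 Im=0.4833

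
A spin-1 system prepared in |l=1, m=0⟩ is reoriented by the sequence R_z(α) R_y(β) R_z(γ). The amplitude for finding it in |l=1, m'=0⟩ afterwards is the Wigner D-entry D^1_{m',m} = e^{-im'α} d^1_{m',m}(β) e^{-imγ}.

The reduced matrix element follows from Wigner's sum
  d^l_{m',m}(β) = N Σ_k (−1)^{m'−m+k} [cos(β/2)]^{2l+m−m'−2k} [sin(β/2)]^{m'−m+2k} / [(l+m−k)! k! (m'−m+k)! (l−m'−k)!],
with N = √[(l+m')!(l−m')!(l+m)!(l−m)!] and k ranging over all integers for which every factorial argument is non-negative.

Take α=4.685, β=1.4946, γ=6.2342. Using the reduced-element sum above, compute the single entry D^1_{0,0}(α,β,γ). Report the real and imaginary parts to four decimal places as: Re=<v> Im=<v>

Re=0.0761 Im=0.0000

Split into d^1_{0,0}(β=1.4946) × two z-phases.
With c≡cos(β/2)=0.733527 and s≡sin(β/2)=0.679661, N=[1·1·1·1]^{1/2}=1.000000
k: max(0,(0)−(0))=0 … min(1+(0),1−(0))=1
  k=0: (−1)^0·1.0000/(1)·0.7335^2·0.6797^0 = +0.538061
  k=1: (−1)^1·1.0000/(1)·0.7335^0·0.6797^2 = -0.461939
d^1_{0,0}(1.4946) = +0.538061 -0.461939 = +0.076123
Attach z-rotation phases: D = e^{-i(0)(4.685)}·(+0.076123)·e^{-i(0)(6.2342)} = +0.076123+0.000000i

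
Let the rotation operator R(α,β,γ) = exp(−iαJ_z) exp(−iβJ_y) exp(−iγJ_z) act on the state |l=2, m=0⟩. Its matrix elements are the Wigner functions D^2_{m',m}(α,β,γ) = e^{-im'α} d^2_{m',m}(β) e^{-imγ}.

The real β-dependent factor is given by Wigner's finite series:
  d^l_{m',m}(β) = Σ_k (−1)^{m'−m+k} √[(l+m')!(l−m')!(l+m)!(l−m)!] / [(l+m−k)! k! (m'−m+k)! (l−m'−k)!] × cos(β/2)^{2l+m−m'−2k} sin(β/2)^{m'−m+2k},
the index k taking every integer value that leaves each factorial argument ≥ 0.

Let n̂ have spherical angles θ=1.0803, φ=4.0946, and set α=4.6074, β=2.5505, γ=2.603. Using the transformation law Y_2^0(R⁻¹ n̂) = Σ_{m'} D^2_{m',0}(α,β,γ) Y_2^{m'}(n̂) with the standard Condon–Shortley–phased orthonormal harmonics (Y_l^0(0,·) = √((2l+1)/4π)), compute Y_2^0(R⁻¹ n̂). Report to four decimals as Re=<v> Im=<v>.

Re=-0.3141 Im=0.0000

Need the full column D^2_{m',0} for m'=−2..2 at α=4.6074, β=2.5505, γ=2.603.
cos(β/2)=0.291263, sin(β/2)=0.956643
d^2_{-2,0}: single k=2 term ⇒ +0.190171;  D = -0.185994+0.039639i
d^2_{-1,0}: k∈[1..2] ⇒ +0.057900 -0.624612 = -0.566712;  D = +0.059389+0.563591i
d^2_{0,0}: k∈[0..2] ⇒ +0.007197 -0.310548 +0.837529 = +0.534178;  D = +0.534178+0.000000i
d^2_{1,0}: k∈[0..1] ⇒ -0.057900 +0.624612 = +0.566712;  D = -0.059389+0.563591i
d^2_{2,0}: single k=0 term ⇒ +0.190171;  D = -0.185994-0.039639i
Y_2^{m'}(θ=1.0803,φ=4.0946) and Σ D·Y over m':
  (-0.1860+0.0396i)·(-0.0989-0.2838i)  (+0.0594+0.5636i)·(-0.1859+0.2617i)  (+0.5342+0.0000i)·(-0.1054+0.0000i)  (-0.0594+0.5636i)·(+0.1859+0.2617i)  (-0.1860-0.0396i)·(-0.0989+0.2838i)
Y_2^0(R⁻¹ n̂) = -0.314082+0.000000i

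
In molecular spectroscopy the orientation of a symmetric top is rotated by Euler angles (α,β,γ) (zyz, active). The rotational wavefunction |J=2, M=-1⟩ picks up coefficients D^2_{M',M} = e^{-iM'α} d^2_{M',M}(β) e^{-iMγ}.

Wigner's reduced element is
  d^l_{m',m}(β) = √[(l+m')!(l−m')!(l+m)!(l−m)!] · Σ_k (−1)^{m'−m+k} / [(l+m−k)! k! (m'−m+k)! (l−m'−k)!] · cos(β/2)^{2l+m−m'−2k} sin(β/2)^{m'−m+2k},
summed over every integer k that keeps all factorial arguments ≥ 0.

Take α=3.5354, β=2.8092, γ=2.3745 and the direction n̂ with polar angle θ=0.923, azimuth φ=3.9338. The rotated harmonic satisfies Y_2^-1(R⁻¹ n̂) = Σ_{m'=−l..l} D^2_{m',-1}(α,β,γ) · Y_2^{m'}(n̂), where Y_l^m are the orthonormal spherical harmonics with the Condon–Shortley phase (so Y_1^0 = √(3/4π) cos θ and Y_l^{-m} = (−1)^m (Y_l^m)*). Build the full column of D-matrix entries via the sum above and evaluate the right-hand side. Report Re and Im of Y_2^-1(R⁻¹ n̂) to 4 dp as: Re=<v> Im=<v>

Re=-0.2188 Im=0.1012

Need the full column D^2_{m',-1} for m'=−2..2 at α=3.5354, β=2.8092, γ=2.3745.
cos(β/2)=0.165432, sin(β/2)=0.986221
d^2_{-2,-1}: single k=1 term ⇒ +0.008930;  D = -0.008928-0.000183i
d^2_{-1,-1}: k∈[0..1] ⇒ +0.000749 -0.079857 = -0.079108;  D = -0.073660+0.028849i
d^2_{0,-1}: k∈[0..1] ⇒ -0.010937 +0.388704 = +0.377767;  D = -0.271966+0.262187i
d^2_{1,-1}: k∈[0..1] ⇒ +0.079857 -0.946013 = -0.866157;  D = -0.345176+0.794406i
d^2_{2,-1}: single k=0 term ⇒ -0.317375;  D = +0.005106-0.317334i
Y_2^{m'}(θ=0.923,φ=3.9338) and Σ D·Y over m':
  (-0.0089-0.0002i)·(-0.0033-0.2456i)  (-0.0737+0.0288i)·(-0.2611+0.2646i)  (-0.2720+0.2622i)·(+0.0291+0.0000i)  (-0.3452+0.7944i)·(+0.2611+0.2646i)  (+0.0051-0.3173i)·(-0.0033+0.2456i)
Y_2^-1(R⁻¹ n̂) = -0.218771+0.101165i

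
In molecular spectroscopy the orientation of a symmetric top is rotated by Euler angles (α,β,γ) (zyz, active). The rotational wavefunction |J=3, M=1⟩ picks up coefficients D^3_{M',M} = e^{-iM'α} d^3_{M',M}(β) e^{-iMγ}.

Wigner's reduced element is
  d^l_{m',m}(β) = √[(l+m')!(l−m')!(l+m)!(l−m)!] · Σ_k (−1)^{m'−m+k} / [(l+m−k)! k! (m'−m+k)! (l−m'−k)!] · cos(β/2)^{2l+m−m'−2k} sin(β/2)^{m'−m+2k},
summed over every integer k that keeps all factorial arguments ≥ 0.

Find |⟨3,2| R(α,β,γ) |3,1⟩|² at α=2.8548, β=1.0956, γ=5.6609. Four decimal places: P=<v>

D^3_{2,1}(2.8548,1.0956,5.6609) = e^{-i·2·2.8548}·d^3_{2,1}(1.0956)·e^{-i·1·5.6609}. Compute d first:
Half-angle: c=0.853672, s=0.520810. N=√(120·1·24·2)=75.894664
The bounds max(0,m−m')=0 and min(l+m,l−m')=1 give 2 terms
  k=0: (−1)^1·75.8947/(24)·0.8537^5·0.5208^1 = -0.746682
  k=1: (−1)^2·75.8947/(12)·0.8537^3·0.5208^3 = +0.555831
d^3_{2,1}(1.0956) = -0.746682 +0.555831 = -0.190851
|D^3_{2,1}|² = |d^3_{2,1}(β)|² = (-0.190851)² = 0.036424 (the z-rotation phases have unit modulus)

P=0.0364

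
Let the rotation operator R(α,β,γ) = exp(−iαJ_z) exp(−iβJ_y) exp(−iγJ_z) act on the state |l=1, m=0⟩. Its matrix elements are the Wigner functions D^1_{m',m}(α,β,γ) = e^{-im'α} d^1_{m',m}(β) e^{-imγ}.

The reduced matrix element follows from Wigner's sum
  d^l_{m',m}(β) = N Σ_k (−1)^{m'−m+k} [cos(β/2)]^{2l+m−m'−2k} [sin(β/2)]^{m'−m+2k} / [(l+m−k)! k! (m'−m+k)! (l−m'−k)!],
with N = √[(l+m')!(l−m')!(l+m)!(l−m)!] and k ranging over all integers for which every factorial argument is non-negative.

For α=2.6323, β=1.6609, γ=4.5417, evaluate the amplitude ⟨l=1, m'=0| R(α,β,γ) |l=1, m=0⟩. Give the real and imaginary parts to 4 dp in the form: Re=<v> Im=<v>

Re=-0.0900 Im=0.0000

Split into d^1_{0,0}(β=1.6609) × two z-phases.
Half-angle: c=0.674544, s=0.738235. N=√(1·1·1·1)=1.000000
The bounds max(0,m−m')=0 and min(l+m,l−m')=1 give 2 terms
  k=0: (−1)^0·1.0000/(1)·0.6745^2·0.7382^0 = +0.455009
  k=1: (−1)^1·1.0000/(1)·0.6745^0·0.7382^2 = -0.544991
d^1_{0,0}(1.6609) = +0.455009 -0.544991 = -0.089982
Phases: e^{-i·(0)·2.6323}=+1.000000+0.000000i, e^{-i·(0)·4.5417}=+1.000000+0.000000i ⇒ D=-0.089982+0.000000i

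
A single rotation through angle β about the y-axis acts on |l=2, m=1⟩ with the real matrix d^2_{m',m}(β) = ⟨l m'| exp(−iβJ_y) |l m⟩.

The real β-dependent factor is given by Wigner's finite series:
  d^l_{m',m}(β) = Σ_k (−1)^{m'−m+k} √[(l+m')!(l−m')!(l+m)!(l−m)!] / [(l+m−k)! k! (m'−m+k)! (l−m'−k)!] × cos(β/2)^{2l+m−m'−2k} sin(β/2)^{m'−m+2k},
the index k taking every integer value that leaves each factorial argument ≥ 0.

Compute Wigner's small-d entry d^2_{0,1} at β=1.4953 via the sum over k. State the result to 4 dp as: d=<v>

d=0.0921

d^2_{0,1}(β=1.4953) via Wigner's sum:
c=cos(1.4953/2)=0.733289, s=sin(1.4953/2)=0.679917; N=√[2·2·6·1]=4.898979
k: max(0,(1)−(0))=1 … min(2+(1),2−(0))=2
  k=1: (−1)^0·4.8990/(2)·0.7333^3·0.6799^1 = +0.656684
  k=2: (−1)^1·4.8990/(2)·0.7333^1·0.6799^3 = -0.564572
d^2_{0,1}(1.4953) = +0.656684 -0.564572 = +0.092113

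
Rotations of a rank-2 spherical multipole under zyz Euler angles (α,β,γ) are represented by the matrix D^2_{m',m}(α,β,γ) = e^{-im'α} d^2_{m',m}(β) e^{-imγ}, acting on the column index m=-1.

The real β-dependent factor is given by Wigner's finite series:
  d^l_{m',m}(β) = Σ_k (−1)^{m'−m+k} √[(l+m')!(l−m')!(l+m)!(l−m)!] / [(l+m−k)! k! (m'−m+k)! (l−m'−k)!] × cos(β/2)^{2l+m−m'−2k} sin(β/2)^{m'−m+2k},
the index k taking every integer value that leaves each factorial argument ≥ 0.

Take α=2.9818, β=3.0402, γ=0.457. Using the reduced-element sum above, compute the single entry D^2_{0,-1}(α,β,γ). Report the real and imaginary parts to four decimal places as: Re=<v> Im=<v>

D^2_{0,-1}(2.9818,3.0402,0.457) = e^{-i·0·2.9818}·d^2_{0,-1}(3.0402)·e^{-i·-1·0.457}. Compute d first:
c=cos(3.0402/2)=0.050675, s=sin(3.0402/2)=0.998715; N=√[2·2·1·6]=4.898979
The bounds max(0,m−m')=0 and min(l+m,l−m')=1 give 2 terms
  k=0: (−1)^1·4.8990/(2)·0.0507^3·0.9987^1 = -0.000318
  k=1: (−1)^2·4.8990/(2)·0.0507^1·0.9987^3 = +0.123649
d^2_{0,-1}(3.0402) = -0.000318 +0.123649 = +0.123331
Phases: e^{-i·(0)·2.9818}=+1.000000+0.000000i, e^{-i·(-1)·0.457}=+0.897380+0.441258i ⇒ D=+0.110675+0.054421i

Re=0.1107 Im=0.0544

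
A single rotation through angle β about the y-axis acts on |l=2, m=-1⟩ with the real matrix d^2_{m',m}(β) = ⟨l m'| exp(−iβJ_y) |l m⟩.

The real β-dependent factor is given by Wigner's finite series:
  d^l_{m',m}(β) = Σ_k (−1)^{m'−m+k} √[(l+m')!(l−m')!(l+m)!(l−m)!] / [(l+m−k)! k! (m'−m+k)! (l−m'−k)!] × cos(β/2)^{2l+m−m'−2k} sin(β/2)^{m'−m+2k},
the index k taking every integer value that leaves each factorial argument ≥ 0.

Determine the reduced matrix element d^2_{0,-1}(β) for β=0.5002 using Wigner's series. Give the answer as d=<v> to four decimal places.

d=-0.5154

d^2_{0,-1}(β=0.5002) via Wigner's sum:
c=cos(0.5002/2)=0.968888, s=sin(0.5002/2)=0.247501; N=√[2·2·1·6]=4.898979
k: max(0,(-1)−(0))=0 … min(2+(-1),2−(0))=1
  k=0: (−1)^1·4.8990/(2)·0.9689^3·0.2475^1 = -0.551407
  k=1: (−1)^2·4.8990/(2)·0.9689^1·0.2475^3 = +0.035981
d^2_{0,-1}(0.5002) = -0.551407 +0.035981 = -0.515426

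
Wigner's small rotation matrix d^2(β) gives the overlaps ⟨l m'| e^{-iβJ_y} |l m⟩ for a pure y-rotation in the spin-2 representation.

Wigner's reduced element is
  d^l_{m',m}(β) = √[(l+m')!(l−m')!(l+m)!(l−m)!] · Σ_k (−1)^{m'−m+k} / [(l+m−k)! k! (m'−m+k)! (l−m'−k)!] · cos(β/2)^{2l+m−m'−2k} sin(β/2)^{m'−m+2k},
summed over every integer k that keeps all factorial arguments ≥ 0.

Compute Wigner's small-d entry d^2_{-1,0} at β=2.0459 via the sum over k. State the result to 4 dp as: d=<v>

d^2_{-1,0}(β=2.0459) via Wigner's sum:
c=cos(2.0459/2)=0.520850, s=sin(2.0459/2)=0.853648; N=√[1·6·2·2]=4.898979
k: max(0,(0)−(-1))=1 … min(2+(0),2−(-1))=2
  k=1: (−1)^0·4.8990/(2)·0.5208^3·0.8536^1 = +0.295456
  k=2: (−1)^1·4.8990/(2)·0.5208^1·0.8536^3 = -0.793643
d^2_{-1,0}(2.0459) = +0.295456 -0.793643 = -0.498187

d=-0.4982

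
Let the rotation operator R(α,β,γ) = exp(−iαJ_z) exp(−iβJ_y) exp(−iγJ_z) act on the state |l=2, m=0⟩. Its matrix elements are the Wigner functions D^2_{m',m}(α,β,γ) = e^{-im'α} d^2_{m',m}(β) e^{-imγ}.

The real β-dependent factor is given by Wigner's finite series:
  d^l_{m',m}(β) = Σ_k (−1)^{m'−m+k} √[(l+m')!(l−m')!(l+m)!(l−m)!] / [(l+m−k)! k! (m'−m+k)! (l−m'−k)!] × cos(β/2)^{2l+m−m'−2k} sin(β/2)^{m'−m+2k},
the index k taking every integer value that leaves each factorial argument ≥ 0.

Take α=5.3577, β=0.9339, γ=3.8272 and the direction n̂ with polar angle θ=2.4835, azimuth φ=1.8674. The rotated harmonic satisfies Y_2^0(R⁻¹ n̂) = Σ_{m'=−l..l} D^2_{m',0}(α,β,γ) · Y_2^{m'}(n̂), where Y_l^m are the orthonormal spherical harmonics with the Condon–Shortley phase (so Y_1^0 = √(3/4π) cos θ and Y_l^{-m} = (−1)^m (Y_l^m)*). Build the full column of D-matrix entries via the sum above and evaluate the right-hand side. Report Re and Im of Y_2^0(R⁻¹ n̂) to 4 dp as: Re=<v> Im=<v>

Need the full column D^2_{m',0} for m'=−2..2 at α=5.3577, β=0.9339, γ=3.8272.
cos(β/2)=0.892945, sin(β/2)=0.450165
d^2_{-2,0}: single k=2 term ⇒ +0.395794;  D = -0.109446-0.380360i
d^2_{-1,0}: k∈[1..2] ⇒ +0.785095 -0.199533 = +0.585561;  D = +0.352184-0.467812i
d^2_{0,0}: k∈[0..2] ⇒ +0.635770 -0.646328 +0.041066 = +0.030508;  D = +0.030508+0.000000i
d^2_{1,0}: k∈[0..1] ⇒ -0.785095 +0.199533 = -0.585561;  D = -0.352184-0.467812i
d^2_{2,0}: single k=0 term ⇒ +0.395794;  D = -0.109446+0.380360i
Y_2^{m'}(θ=2.4835,φ=1.8674) and Σ D·Y over m':
  (-0.1094-0.3804i)·(-0.1198+0.0808i)  (+0.3522-0.4678i)·(+0.1093+0.3575i)  (+0.0305+0.0000i)·(+0.2769+0.0000i)  (-0.3522-0.4678i)·(-0.1093+0.3575i)  (-0.1094+0.3804i)·(-0.1198-0.0808i)
Y_2^0(R⁻¹ n̂) = +0.507560+0.000000i

Re=0.5076 Im=0.0000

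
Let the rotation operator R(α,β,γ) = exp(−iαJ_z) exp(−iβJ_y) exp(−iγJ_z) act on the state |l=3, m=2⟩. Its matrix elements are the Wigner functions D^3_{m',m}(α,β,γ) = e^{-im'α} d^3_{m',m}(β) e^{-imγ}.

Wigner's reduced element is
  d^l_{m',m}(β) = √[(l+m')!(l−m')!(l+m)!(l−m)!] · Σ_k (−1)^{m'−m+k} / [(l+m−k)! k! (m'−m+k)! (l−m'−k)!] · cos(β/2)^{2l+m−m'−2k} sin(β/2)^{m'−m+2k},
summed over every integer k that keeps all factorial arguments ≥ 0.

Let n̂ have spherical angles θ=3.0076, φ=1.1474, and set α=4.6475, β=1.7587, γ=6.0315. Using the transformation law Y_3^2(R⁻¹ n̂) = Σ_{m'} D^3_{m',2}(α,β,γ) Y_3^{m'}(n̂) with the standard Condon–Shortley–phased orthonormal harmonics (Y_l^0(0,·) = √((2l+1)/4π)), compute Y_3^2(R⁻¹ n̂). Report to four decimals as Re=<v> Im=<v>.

Need the full column D^3_{m',2} for m'=−3..3 at α=4.6475, β=1.7587, γ=6.0315.
cos(β/2)=0.637652, sin(β/2)=0.770325
d^3_{-3,2}: single k=5 term ⇒ +0.423670;  D = -0.128721+0.403643i
d^3_{-2,2}: k∈[4..5] ⇒ +0.715867 -0.208950 = +0.506917;  D = -0.471951-0.185006i
d^3_{-1,2}: k∈[3..4] ⇒ +0.749553 -0.546956 = +0.202597;  D = +0.086016-0.183431i
d^3_{0,2}: k∈[2..3] ⇒ +0.537332 -0.784193 = -0.246861;  D = -0.216241-0.119081i
d^3_{1,2}: k∈[1..2] ⇒ +0.256798 -0.749553 = -0.492755;  D = +0.265184-0.415313i
d^3_{2,2}: k∈[0..1] ⇒ +0.067221 -0.490515 = -0.423295;  D = +0.341247+0.250457i
d^3_{3,2}: single k=0 term ⇒ -0.198915;  D = -0.127846+0.152390i
Y_3^{m'}(θ=3.0076,φ=1.1474) and Σ D·Y over m':
  (-0.1287+0.4036i)·(-0.0010+0.0003i)  (-0.4720-0.1850i)·(+0.0120+0.0135i)  (+0.0860-0.1834i)·(+0.0694-0.1539i)  (-0.2162-0.1191i)·(-0.7067+0.0000i)  (+0.2652-0.4153i)·(-0.0694-0.1539i)  (+0.3412+0.2505i)·(+0.0120-0.0135i)  (-0.1278+0.1524i)·(+0.0010+0.0003i)
Y_3^2(R⁻¹ n̂) = +0.052381+0.035631i

Re=0.0524 Im=0.0356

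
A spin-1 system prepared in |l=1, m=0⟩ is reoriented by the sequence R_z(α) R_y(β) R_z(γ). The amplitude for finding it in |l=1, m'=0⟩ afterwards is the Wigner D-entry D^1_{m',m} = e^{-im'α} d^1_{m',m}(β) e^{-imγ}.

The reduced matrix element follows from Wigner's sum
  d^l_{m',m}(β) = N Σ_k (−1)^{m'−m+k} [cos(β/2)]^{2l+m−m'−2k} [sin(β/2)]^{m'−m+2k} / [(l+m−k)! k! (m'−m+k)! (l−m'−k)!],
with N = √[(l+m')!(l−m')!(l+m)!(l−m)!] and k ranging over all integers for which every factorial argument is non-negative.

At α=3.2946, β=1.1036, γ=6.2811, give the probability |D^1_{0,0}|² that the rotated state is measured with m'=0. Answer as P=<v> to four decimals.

P=0.2028

Split into d^1_{0,0}(β=1.1036) × two z-phases.
Half-angle: c=0.851582, s=0.524221. N=√(1·1·1·1)=1.000000
The bounds max(0,m−m')=0 and min(l+m,l−m')=1 give 2 terms
  k=0: (−1)^0·1.0000/(1)·0.8516^2·0.5242^0 = +0.725192
  k=1: (−1)^1·1.0000/(1)·0.8516^0·0.5242^2 = -0.274808
d^1_{0,0}(1.1036) = +0.725192 -0.274808 = +0.450385
|D^1_{0,0}|² = |d^1_{0,0}(β)|² = (+0.450385)² = 0.202847 (the z-rotation phases have unit modulus)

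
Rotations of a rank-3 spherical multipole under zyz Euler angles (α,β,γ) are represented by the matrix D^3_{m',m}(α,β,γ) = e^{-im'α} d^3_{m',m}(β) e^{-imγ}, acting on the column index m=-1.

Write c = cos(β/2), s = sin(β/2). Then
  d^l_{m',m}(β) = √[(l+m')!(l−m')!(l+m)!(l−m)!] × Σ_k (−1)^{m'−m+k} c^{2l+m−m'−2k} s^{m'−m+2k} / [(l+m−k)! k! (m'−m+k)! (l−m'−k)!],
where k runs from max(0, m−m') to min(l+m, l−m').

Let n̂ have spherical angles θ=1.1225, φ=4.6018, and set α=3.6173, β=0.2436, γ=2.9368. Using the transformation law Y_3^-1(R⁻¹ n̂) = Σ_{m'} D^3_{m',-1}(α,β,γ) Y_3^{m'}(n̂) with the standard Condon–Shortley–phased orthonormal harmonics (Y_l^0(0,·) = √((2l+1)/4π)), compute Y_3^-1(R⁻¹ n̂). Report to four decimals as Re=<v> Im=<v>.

Re=-0.0327 Im=0.1215

Need the full column D^3_{m',-1} for m'=−3..3 at α=3.6173, β=0.2436, γ=2.9368.
cos(β/2)=0.992592, sin(β/2)=0.121499
d^3_{-3,-1}: single k=2 term ⇒ +0.055498;  D = +0.018950+0.052162i
d^3_{-2,-1}: k∈[1..2] ⇒ +0.370191 -0.011093 = +0.359098;  D = -0.263573-0.243886i
d^3_{-1,-1}: k∈[0..2] ⇒ +0.956364 -0.114635 +0.001288 = +0.843017;  D = +0.812270+0.225602i
d^3_{0,-1}: k∈[0..2] ⇒ -0.405524 +0.018228 -0.000091 = -0.387387;  D = +0.379292-0.078781i
d^3_{1,-1}: k∈[0..2] ⇒ +0.085976 -0.001718 +0.000003 = +0.084262;  D = +0.065493-0.053016i
d^3_{2,-1}: k∈[0..1] ⇒ -0.011093 +0.000083 = -0.011010;  D = +0.004435-0.010077i
d^3_{3,-1}: single k=0 term ⇒ +0.000832;  D = -0.000051-0.000830i
Y_3^{m'}(θ=1.1225,φ=4.6018) and Σ D·Y over m':
  (+0.0190+0.0522i)·(+0.0995-0.2887i)  (-0.2636-0.2439i)·(-0.3510-0.0789i)  (+0.8123+0.2256i)·(+0.0020-0.0176i)  (+0.3793-0.0788i)·(-0.3333+0.0000i)  (+0.0655-0.0530i)·(-0.0020-0.0176i)  (+0.0044-0.0101i)·(-0.3510+0.0789i)  (-0.0001-0.0008i)·(-0.0995-0.2887i)
Y_3^-1(R⁻¹ n̂) = -0.032722+0.121484i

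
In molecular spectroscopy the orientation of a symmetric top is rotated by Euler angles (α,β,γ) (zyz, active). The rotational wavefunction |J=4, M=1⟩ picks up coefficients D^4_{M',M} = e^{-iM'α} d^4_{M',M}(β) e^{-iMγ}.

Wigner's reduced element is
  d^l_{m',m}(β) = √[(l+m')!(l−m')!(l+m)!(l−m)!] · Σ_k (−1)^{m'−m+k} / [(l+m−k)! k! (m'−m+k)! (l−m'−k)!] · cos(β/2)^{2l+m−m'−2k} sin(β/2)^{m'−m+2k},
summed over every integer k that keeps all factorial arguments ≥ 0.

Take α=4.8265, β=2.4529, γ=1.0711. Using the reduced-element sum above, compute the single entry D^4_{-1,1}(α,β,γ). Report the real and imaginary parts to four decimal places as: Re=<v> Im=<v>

First d^4_{-1,1}(β=2.4529), then the phase factors e^{-i(-1)α} and e^{-i(1)γ}:
Half-angle: c=0.337581, s=0.941296. N=√(6·120·120·6)=720.000000
The bounds max(0,m−m')=2 and min(l+m,l−m')=5 give 4 terms
  k=2: (−1)^0·720.0000/(72)·0.3376^6·0.9413^2 = +0.013114
  k=3: (−1)^1·720.0000/(24)·0.3376^4·0.9413^4 = -0.305873
  k=4: (−1)^2·720.0000/(48)·0.3376^2·0.9413^6 = +1.189068
  k=5: (−1)^3·720.0000/(720)·0.3376^0·0.9413^8 = -0.616327
d^4_{-1,1}(2.4529) = +0.013114 -0.305873 +1.189068 -0.616327 = +0.279982
D = (+0.113864-0.993496i)·(+0.279982)·(+0.479159-0.877728i) = -0.228874-0.161265i

Re=-0.2289 Im=-0.1613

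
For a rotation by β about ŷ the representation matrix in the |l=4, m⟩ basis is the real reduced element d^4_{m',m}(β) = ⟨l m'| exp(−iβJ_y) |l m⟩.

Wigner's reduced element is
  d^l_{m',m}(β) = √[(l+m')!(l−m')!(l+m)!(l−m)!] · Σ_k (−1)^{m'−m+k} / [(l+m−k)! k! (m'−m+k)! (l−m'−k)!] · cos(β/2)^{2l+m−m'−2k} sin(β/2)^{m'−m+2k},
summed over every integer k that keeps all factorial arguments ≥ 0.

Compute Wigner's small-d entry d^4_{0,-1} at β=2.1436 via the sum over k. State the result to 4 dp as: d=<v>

d^4_{0,-1}(β=2.1436) via Wigner's sum:
c=cos(2.1436/2)=0.478544, s=sin(2.1436/2)=0.878063; N=√[24·24·6·120]=643.987578
k∈{0,1,2,3} keeps every argument non-negative
  k=0: (−1)^1·643.9876/(144)·0.4785^7·0.8781^1 = -0.022568
  k=1: (−1)^2·643.9876/(24)·0.4785^5·0.8781^3 = +0.455885
  k=2: (−1)^3·643.9876/(24)·0.4785^3·0.8781^5 = -1.534837
  k=3: (−1)^4·643.9876/(144)·0.4785^1·0.8781^7 = +0.861228
d^4_{0,-1}(2.1436) = -0.022568 +0.455885 -1.534837 +0.861228 = -0.240293

d=-0.2403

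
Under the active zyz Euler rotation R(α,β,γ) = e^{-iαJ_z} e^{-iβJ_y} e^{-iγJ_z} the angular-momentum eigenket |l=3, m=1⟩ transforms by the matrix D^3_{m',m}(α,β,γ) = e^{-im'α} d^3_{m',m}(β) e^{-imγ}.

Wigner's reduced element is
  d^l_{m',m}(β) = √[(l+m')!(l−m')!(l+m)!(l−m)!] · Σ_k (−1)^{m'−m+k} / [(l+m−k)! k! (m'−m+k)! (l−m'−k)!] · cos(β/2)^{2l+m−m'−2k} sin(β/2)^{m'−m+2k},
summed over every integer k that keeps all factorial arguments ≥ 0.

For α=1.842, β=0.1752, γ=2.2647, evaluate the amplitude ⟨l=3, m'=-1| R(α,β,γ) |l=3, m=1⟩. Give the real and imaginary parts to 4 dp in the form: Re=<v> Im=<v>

Re=0.0408 Im=-0.0184

Split into d^3_{-1,1}(β=0.1752) × two z-phases.
Half-angle: c=0.996166, s=0.087488. N=√(2·24·24·2)=48.000000
The bounds max(0,m−m')=2 and min(l+m,l−m')=4 give 3 terms
  k=2: (−1)^0·48.0000/(8)·0.9962^4·0.0875^2 = +0.045225
  k=3: (−1)^1·48.0000/(6)·0.9962^2·0.0875^4 = -0.000465
  k=4: (−1)^2·48.0000/(48)·0.9962^0·0.0875^6 = +0.000000
d^3_{-1,1}(0.1752) = +0.045225 -0.000465 +0.000000 = +0.044760
Phases: e^{-i·(-1)·1.842}=-0.267891+0.963449i, e^{-i·(1)·2.2647}=-0.639543-0.768755i ⇒ D=+0.040820-0.018362i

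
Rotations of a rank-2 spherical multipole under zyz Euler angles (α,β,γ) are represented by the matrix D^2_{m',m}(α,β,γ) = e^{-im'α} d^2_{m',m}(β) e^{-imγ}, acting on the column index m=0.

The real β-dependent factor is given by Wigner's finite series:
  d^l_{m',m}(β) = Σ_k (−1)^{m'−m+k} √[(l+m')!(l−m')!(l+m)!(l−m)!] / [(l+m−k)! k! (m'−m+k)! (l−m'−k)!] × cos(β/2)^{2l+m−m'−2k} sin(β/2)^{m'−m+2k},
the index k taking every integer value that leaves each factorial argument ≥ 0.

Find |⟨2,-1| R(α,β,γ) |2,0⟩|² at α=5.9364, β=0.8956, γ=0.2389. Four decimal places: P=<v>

P=0.3571

D^2_{-1,0}(5.9364,0.8956,0.2389) = e^{-i·-1·5.9364}·d^2_{-1,0}(0.8956)·e^{-i·0·0.2389}. Compute d first:
With c≡cos(β/2)=0.901402 and s≡sin(β/2)=0.432983, N=[1·6·2·2]^{1/2}=4.898979
k∈{1,2} keeps every argument non-negative
  k=1: (−1)^0·4.8990/(2)·0.9014^3·0.4330^1 = +0.776788
  k=2: (−1)^1·4.8990/(2)·0.9014^1·0.4330^3 = -0.179229
d^2_{-1,0}(0.8956) = +0.776788 -0.179229 = +0.597559
|D^2_{-1,0}|² = |d^2_{-1,0}(β)|² = (+0.597559)² = 0.357076 (the z-rotation phases have unit modulus)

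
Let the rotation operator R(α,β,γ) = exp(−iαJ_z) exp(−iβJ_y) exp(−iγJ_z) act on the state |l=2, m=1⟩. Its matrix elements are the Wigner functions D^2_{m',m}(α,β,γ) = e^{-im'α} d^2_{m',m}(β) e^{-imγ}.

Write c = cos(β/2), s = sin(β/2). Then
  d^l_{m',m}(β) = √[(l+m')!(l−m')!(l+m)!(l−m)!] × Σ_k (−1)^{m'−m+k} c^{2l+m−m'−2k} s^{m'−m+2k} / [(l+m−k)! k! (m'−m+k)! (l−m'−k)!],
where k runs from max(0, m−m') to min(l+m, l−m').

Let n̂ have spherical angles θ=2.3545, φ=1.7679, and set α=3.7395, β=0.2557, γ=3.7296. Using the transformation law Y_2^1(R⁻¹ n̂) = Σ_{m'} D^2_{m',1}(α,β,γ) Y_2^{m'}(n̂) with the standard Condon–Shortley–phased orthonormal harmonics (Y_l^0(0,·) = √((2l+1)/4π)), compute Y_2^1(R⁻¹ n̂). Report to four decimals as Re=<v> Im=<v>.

Need the full column D^2_{m',1} for m'=−2..2 at α=3.7395, β=0.2557, γ=3.7296.
cos(β/2)=0.991838, sin(β/2)=0.127502
d^2_{-2,1}: single k=3 term ⇒ +0.004112;  D = -0.003375-0.002348i
d^2_{-1,1}: k∈[2..3] ⇒ +0.047977 -0.000264 = +0.047713;  D = +0.047711+0.000472i
d^2_{0,1}: k∈[1..2] ⇒ +0.304730 -0.005036 = +0.299694;  D = -0.249360+0.166242i
d^2_{1,1}: k∈[0..1] ⇒ +0.967751 -0.047977 = +0.919773;  D = +0.345328-0.852485i
d^2_{2,1}: single k=0 term ⇒ -0.248811;  D = -0.052603-0.243187i
Y_2^{m'}(θ=2.3545,φ=1.7679) and Σ D·Y over m':
  (-0.0034-0.0023i)·(-0.1789+0.0744i)  (+0.0477+0.0005i)·(+0.0756+0.3788i)  (-0.2494+0.1662i)·(+0.1561+0.0000i)  (+0.3453-0.8525i)·(-0.0756+0.3788i)  (-0.0526-0.2432i)·(-0.1789-0.0744i)
Y_2^1(R⁻¹ n̂) = +0.253391+0.286947i

Re=0.2534 Im=0.2869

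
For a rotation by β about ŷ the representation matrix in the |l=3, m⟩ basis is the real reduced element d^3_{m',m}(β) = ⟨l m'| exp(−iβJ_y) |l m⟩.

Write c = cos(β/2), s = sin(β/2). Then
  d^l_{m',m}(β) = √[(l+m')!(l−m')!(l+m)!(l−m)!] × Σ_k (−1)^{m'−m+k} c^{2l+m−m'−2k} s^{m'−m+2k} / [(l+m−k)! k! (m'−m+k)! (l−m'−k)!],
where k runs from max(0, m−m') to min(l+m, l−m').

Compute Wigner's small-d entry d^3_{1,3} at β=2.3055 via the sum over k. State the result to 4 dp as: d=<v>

d=0.0879

d^3_{1,3}(β=2.3055) via Wigner's sum:
c=cos(2.3055/2)=0.405976, s=sin(2.3055/2)=0.913884; N=√[24·2·720·1]=185.903201
The bounds max(0,m−m')=2 and min(l+m,l−m')=2 give 1 term
  k=2: (−1)^0·185.9032/(48)·0.4060^4·0.9139^2 = +0.087867
d^3_{1,3}(2.3055) = +0.087867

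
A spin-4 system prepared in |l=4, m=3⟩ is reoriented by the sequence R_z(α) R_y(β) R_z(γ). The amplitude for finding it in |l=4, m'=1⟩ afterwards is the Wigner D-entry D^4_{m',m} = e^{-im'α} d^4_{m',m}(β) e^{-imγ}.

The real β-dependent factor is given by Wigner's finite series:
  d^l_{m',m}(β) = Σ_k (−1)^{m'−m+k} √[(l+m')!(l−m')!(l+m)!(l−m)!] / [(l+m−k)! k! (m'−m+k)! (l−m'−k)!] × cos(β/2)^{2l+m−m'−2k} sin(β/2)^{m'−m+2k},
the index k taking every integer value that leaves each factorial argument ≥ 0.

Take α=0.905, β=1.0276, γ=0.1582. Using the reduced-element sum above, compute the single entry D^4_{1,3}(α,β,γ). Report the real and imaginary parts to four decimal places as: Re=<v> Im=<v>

First d^4_{1,3}(β=1.0276), then the phase factors e^{-i(1)α} and e^{-i(3)γ}:
c=cos(1.0276/2)=0.870883, s=sin(1.0276/2)=0.491490; N=√[120·6·5040·1]=1904.940944
k∈{2,3} keeps every argument non-negative
  k=2: (−1)^0·1904.9409/(240)·0.8709^6·0.4915^2 = +0.836487
  k=3: (−1)^1·1904.9409/(144)·0.8709^4·0.4915^4 = -0.444036
d^4_{1,3}(1.0276) = +0.836487 -0.444036 = +0.392451
D = (+0.617686-0.786425i)·(+0.392451)·(+0.889476-0.456983i) = +0.074579-0.385300i

Re=0.0746 Im=-0.3853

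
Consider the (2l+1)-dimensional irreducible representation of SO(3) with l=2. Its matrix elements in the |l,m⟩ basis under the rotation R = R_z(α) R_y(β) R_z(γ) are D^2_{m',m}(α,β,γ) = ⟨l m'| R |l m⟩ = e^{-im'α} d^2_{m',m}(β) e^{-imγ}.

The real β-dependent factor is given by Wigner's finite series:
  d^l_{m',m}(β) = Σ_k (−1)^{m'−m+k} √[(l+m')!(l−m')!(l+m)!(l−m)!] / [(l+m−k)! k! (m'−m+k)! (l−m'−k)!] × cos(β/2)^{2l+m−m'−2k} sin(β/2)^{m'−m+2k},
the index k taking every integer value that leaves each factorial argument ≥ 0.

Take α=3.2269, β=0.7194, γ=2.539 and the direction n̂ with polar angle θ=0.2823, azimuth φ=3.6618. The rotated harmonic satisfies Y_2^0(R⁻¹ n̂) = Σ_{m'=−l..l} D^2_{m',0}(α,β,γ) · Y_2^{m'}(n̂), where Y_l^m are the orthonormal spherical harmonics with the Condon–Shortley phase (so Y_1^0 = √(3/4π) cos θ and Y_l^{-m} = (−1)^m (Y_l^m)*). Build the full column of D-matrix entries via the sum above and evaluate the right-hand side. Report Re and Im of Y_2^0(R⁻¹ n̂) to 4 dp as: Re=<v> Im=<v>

Re=0.4322 Im=0.0000

Need the full column D^2_{m',0} for m'=−2..2 at α=3.2269, β=0.7194, γ=2.539.
cos(β/2)=0.936002, sin(β/2)=0.351993
d^2_{-2,0}: single k=2 term ⇒ +0.265888;  D = +0.262027+0.045145i
d^2_{-1,0}: k∈[1..2] ⇒ +0.707035 -0.099990 = +0.607045;  D = -0.604838-0.051723i
d^2_{0,0}: k∈[0..2] ⇒ +0.767552 -0.434193 +0.015351 = +0.348710;  D = +0.348710+0.000000i
d^2_{1,0}: k∈[0..1] ⇒ -0.707035 +0.099990 = -0.607045;  D = +0.604838-0.051723i
d^2_{2,0}: single k=0 term ⇒ +0.265888;  D = +0.262027-0.045145i
Y_2^{m'}(θ=0.2823,φ=3.6618) and Σ D·Y over m':
  (+0.2620+0.0451i)·(+0.0152-0.0259i)  (-0.6048-0.0517i)·(-0.1793+0.1027i)  (+0.3487+0.0000i)·(+0.5574+0.0000i)  (+0.6048-0.0517i)·(+0.1793+0.1027i)  (+0.2620-0.0451i)·(+0.0152+0.0259i)
Y_2^0(R⁻¹ n̂) = +0.432216-0.000000i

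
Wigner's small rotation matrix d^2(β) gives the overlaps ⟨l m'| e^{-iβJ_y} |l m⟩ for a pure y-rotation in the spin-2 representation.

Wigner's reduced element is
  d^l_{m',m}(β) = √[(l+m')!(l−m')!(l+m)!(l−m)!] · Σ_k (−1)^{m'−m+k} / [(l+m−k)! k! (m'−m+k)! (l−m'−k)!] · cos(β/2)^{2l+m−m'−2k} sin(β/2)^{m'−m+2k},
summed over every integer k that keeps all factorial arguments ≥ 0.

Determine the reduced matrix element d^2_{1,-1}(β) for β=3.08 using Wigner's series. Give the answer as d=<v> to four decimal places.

d^2_{1,-1}(β=3.08) via Wigner's sum:
Half-angle: c=0.030791, s=0.999526. N=√(6·1·1·6)=6.000000
k: max(0,(-1)−(1))=0 … min(2+(-1),2−(1))=1
  k=0: (−1)^2·6.0000/(2)·0.0308^2·0.9995^2 = +0.002842
  k=1: (−1)^3·6.0000/(6)·0.0308^0·0.9995^4 = -0.998105
d^2_{1,-1}(3.08) = +0.002842 -0.998105 = -0.995263

d=-0.9953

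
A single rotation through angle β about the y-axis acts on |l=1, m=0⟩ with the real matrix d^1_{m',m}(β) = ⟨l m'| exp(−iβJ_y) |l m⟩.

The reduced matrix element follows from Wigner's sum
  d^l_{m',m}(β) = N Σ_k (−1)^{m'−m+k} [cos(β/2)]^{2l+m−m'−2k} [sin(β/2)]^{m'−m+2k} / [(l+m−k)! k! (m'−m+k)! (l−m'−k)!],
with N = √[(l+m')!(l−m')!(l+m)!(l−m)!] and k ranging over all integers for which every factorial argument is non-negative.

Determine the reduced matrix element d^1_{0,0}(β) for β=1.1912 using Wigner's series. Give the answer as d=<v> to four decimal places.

d^1_{0,0}(β=1.1912) via Wigner's sum:
Half-angle: c=0.827812, s=0.561006. N=√(1·1·1·1)=1.000000
The bounds max(0,m−m')=0 and min(l+m,l−m')=1 give 2 terms
  k=0: (−1)^0·1.0000/(1)·0.8278^2·0.5610^0 = +0.685273
  k=1: (−1)^1·1.0000/(1)·0.8278^0·0.5610^2 = -0.314727
d^1_{0,0}(1.1912) = +0.685273 -0.314727 = +0.370546

d=0.3705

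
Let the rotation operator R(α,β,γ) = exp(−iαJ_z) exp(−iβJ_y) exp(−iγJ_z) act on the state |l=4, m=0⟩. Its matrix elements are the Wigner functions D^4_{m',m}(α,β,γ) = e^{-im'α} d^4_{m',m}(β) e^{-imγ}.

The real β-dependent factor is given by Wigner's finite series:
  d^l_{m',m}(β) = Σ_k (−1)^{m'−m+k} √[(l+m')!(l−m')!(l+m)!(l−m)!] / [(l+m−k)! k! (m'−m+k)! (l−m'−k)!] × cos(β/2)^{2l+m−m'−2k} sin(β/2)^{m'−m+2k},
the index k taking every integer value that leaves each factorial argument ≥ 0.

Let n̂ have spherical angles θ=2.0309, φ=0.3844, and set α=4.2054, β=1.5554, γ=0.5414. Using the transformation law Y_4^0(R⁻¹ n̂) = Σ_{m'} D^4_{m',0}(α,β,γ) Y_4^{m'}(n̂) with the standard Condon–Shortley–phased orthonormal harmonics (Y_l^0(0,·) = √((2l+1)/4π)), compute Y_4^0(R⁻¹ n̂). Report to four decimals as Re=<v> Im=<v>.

Re=-0.3462 Im=0.0000

Need the full column D^4_{m',0} for m'=−4..4 at α=4.2054, β=1.5554, γ=0.5414.
cos(β/2)=0.712529, sin(β/2)=0.701642
d^4_{-4,0}: single k=4 term ⇒ +0.522665;  D = -0.230705-0.468992i
d^4_{-3,0}: k∈[3..4] ⇒ +0.750628 -0.727866 = +0.022762;  D = +0.022734+0.001134i
d^4_{-2,0}: k∈[2..4] ⇒ +0.611180 -1.580389 +0.574674 = -0.394535;  D = +0.208507-0.334937i
d^4_{-1,0}: k∈[1..4] ⇒ +0.292583 -1.702265 +1.650645 -0.266765 = -0.025802;  D = +0.012528+0.022556i
d^4_{0,0}: k∈[0..4] ⇒ +0.066439 -1.030784 +2.248933 -0.969216 +0.058739 = +0.374111;  D = +0.374111+0.000000i
d^4_{1,0}: k∈[0..3] ⇒ -0.292583 +1.702265 -1.650645 +0.266765 = +0.025802;  D = -0.012528+0.022556i
d^4_{2,0}: k∈[0..2] ⇒ +0.611180 -1.580389 +0.574674 = -0.394535;  D = +0.208507+0.334937i
d^4_{3,0}: k∈[0..1] ⇒ -0.750628 +0.727866 = -0.022762;  D = -0.022734+0.001134i
d^4_{4,0}: single k=0 term ⇒ +0.522665;  D = -0.230705+0.468992i
Y_4^{m'}(θ=2.0309,φ=0.3844) and Σ D·Y over m':
  (-0.2307-0.4690i)·(+0.0095-0.2851i)  (+0.0227+0.0011i)·(-0.1621+0.3654i)  (+0.2085-0.3349i)·(+0.0734-0.0710i)  (+0.0125+0.0226i)·(+0.2826-0.1143i)  (+0.3741+0.0000i)·(-0.1644+0.0000i)  (-0.0125+0.0226i)·(-0.2826-0.1143i)  (+0.2085+0.3349i)·(+0.0734+0.0710i)  (-0.0227+0.0011i)·(+0.1621+0.3654i)  (-0.2307+0.4690i)·(+0.0095+0.2851i)
Y_4^0(R⁻¹ n̂) = -0.346192+0.000000i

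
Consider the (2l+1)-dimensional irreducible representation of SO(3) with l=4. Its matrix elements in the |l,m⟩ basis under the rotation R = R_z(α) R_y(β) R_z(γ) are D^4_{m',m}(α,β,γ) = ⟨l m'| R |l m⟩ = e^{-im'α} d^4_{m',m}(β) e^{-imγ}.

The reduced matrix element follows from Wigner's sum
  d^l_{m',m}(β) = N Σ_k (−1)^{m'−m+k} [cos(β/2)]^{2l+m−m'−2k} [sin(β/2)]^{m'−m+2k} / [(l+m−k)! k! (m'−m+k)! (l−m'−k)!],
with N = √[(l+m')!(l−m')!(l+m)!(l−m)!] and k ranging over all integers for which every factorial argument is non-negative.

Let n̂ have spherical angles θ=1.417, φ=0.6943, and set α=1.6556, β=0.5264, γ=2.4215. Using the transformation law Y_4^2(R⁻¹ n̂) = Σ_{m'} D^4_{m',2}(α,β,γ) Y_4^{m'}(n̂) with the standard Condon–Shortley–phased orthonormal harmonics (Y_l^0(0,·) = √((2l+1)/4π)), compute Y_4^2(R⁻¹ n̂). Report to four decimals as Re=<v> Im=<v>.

Need the full column D^4_{m',2} for m'=−4..4 at α=1.6556, β=0.5264, γ=2.4215.
cos(β/2)=0.965562, sin(β/2)=0.260172
d^4_{-4,2}: single k=6 term ⇒ +0.001530;  D = -0.000317+0.001497i
d^4_{-3,2}: k∈[5..6] ⇒ +0.012046 -0.000292 = +0.011754;  D = +0.011664+0.001451i
d^4_{-2,2}: k∈[4..6] ⇒ +0.059738 -0.003470 +0.000021 = +0.056289;  D = +0.002195-0.056247i
d^4_{-1,2}: k∈[3..5] ⇒ +0.209024 -0.022764 +0.000331 = +0.186591;  D = -0.186395+0.008544i
d^4_{0,2}: k∈[2..4] ⇒ +0.520383 -0.100751 +0.002743 = +0.422375;  D = +0.055010+0.418777i
d^4_{1,2}: k∈[1..3] ⇒ +0.863691 -0.313536 +0.015176 = +0.565331;  D = +0.552265-0.120841i
d^4_{2,2}: k∈[0..2] ⇒ +0.755514 -0.658239 +0.059738 = +0.157014;  D = -0.046434-0.149991i
d^4_{3,2}: k∈[0..1] ⇒ -0.761704 +0.165908 = -0.595796;  D = +0.552178-0.223769i
d^4_{4,2}: single k=0 term ⇒ +0.290256;  D = +0.131408+0.258806i
Y_4^{m'}(θ=1.417,φ=0.6943) and Σ D·Y over m':
  (-0.0003+0.0015i)·(-0.3943-0.1504i)  (+0.0117+0.0015i)·(-0.0907-0.1613i)  (+0.0022-0.0562i)·(-0.0495+0.2685i)  (-0.1864+0.0085i)·(-0.1561+0.1299i)  (+0.0550+0.4188i)·(+0.2449+0.0000i)  (+0.5523-0.1208i)·(+0.1561+0.1299i)  (-0.0464-0.1500i)·(-0.0495-0.2685i)  (+0.5522-0.2238i)·(+0.0907-0.1613i)  (+0.1314+0.2588i)·(-0.3943+0.1504i)
Y_4^2(R⁻¹ n̂) = +0.043131-0.041018i

Re=0.0431 Im=-0.0410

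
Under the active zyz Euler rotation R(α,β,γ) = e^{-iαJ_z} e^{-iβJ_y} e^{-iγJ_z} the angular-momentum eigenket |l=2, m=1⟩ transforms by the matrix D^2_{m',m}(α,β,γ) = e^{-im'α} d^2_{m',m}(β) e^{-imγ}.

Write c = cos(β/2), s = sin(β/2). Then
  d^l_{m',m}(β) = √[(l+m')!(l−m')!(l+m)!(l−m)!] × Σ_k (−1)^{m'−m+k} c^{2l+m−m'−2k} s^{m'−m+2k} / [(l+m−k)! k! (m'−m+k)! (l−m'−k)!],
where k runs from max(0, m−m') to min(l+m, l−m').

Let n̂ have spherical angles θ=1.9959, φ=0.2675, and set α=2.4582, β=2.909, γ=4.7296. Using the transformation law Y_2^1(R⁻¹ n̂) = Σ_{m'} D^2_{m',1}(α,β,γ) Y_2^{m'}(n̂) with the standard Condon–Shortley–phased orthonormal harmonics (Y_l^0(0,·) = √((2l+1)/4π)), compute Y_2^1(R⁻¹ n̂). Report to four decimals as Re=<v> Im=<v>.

Re=-0.1622 Im=-0.1289

Need the full column D^2_{m',1} for m'=−2..2 at α=2.4582, β=2.909, γ=4.7296.
cos(β/2)=0.116034, sin(β/2)=0.993245
d^2_{-2,1}: single k=3 term ⇒ +0.227398;  D = +0.223442+0.042231i
d^2_{-1,1}: k∈[2..3] ⇒ +0.039848 -0.973253 = -0.933405;  D = +0.601747+0.713545i
d^2_{0,1}: k∈[1..2] ⇒ +0.003801 -0.278504 = -0.274703;  D = -0.004728-0.274663i
d^2_{1,1}: k∈[0..1] ⇒ +0.000181 -0.039848 = -0.039667;  D = -0.024514+0.031186i
d^2_{2,1}: single k=0 term ⇒ -0.003103;  D = +0.003028-0.000681i
Y_2^{m'}(θ=1.9959,φ=0.2675) and Σ D·Y over m':
  (+0.2234+0.0422i)·(+0.2758-0.1634i)  (+0.6017+0.7135i)·(-0.2799+0.0767i)  (-0.0047-0.2747i)·(-0.1545+0.0000i)  (-0.0245+0.0312i)·(+0.2799+0.0767i)  (+0.0030-0.0007i)·(+0.2758+0.1634i)
Y_2^1(R⁻¹ n̂) = -0.162245-0.128869i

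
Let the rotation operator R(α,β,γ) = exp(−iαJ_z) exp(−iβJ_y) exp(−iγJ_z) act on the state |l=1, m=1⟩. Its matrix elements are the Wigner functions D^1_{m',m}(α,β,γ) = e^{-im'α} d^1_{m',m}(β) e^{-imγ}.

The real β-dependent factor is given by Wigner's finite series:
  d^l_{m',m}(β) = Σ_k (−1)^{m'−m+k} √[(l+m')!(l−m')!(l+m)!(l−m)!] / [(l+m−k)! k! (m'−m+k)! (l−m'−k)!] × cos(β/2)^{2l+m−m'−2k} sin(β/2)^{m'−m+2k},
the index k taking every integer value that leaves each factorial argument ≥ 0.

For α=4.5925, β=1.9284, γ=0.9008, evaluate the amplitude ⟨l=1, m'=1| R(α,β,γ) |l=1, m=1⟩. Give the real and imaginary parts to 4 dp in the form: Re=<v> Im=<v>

Re=0.2288 Im=0.2308

First d^1_{1,1}(β=1.9284), then the phase factors e^{-i(1)α} and e^{-i(1)γ}:
c=cos(1.9284/2)=0.570074, s=sin(1.9284/2)=0.821593; N=√[2·1·2·1]=2.000000
k∈{0} keeps every argument non-negative
  k=0: (−1)^0·2.0000/(2)·0.5701^2·0.8216^0 = +0.324985
d^1_{1,1}(1.9284) = +0.324985
Phases: e^{-i·(1)·4.5925}=-0.119602+0.992822i, e^{-i·(1)·0.9008}=+0.620983-0.783824i ⇒ D=+0.228765+0.230828i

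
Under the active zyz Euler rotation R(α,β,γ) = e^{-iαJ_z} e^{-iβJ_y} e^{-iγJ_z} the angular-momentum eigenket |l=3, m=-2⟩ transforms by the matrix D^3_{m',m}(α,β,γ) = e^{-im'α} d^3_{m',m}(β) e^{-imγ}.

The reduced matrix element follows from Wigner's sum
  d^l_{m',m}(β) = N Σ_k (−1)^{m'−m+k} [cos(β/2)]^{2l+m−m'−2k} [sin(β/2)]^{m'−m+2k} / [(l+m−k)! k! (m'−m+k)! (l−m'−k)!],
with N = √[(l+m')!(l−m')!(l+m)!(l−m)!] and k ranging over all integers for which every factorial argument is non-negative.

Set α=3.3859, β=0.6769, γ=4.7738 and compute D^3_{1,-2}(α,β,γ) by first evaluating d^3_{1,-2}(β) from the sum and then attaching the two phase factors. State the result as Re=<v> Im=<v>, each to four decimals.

Re=-0.1809 Im=0.0221

First d^3_{1,-2}(β=0.6769), then the phase factors e^{-i(1)α} and e^{-i(-2)γ}:
Half-angle: c=0.943270, s=0.332025. N=√(24·2·1·120)=75.894664
Admissible k: 0..1 (factorial args all ≥0)
  k=0: (−1)^3·75.8947/(12)·0.9433^3·0.3320^3 = -0.194291
  k=1: (−1)^4·75.8947/(24)·0.9433^1·0.3320^5 = +0.012036
d^3_{1,-2}(0.6769) = -0.194291 +0.012036 = -0.182255
Attach z-rotation phases: D = e^{-i(1)(3.3859)}·(-0.182255)·e^{-i(-2)(4.7738)} = -0.180911+0.022087i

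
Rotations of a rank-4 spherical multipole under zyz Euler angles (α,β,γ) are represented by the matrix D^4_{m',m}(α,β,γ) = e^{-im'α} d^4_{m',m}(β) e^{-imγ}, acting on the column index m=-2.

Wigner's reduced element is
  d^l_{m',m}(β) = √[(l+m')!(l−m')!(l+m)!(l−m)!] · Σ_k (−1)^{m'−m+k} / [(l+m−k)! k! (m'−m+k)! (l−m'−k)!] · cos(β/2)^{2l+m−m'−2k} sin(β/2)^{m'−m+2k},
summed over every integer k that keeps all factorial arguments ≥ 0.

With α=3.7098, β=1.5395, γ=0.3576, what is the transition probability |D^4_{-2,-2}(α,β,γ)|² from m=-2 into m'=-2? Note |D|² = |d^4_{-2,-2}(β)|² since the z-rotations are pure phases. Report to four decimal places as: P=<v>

Split into d^4_{-2,-2}(β=1.5395) × two z-phases.
c=cos(1.5395/2)=0.718085, s=sin(1.5395/2)=0.695956; N=√[2·720·2·720]=1440.000000
k∈{0,1,2} keeps every argument non-negative
  k=0: (−1)^0·1440.0000/(1440)·0.7181^8·0.6960^0 = +0.070698
  k=1: (−1)^1·1440.0000/(120)·0.7181^6·0.6960^2 = -0.796890
  k=2: (−1)^2·1440.0000/(96)·0.7181^4·0.6960^4 = +0.935665
d^4_{-2,-2}(1.5395) = +0.070698 -0.796890 +0.935665 = +0.209473
|D^4_{-2,-2}|² = |d^4_{-2,-2}(β)|² = (+0.209473)² = 0.043879 (the z-rotation phases have unit modulus)

P=0.0439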